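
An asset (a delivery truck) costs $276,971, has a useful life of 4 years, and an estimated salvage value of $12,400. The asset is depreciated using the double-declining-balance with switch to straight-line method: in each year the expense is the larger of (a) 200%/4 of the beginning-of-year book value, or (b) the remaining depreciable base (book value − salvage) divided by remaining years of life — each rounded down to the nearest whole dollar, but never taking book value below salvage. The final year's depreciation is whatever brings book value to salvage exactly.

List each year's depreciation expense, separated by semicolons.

$138,485; $69,243; $34,621; $22,222

Depreciable base = $276,971 − $12,400 = $264,571.
Year 1: DB = ⌊$276,971 × 200%/4⌋ = $138,485; SL = ⌊$264,571/4⌋ = $66,142 → take DB $138,485. Book value $138,486.
Year 2: DB = ⌊$138,486 × 200%/4⌋ = $69,243; SL = ⌊$126,086/3⌋ = $42,028 → take DB $69,243. Book value $69,243.
Year 3: DB = ⌊$69,243 × 200%/4⌋ = $34,621; SL = ⌊$56,843/2⌋ = $28,421 → take DB $34,621. Book value $34,622.
Year 4 (final): $34,622 − $12,400 = $22,222. Book value $12,400.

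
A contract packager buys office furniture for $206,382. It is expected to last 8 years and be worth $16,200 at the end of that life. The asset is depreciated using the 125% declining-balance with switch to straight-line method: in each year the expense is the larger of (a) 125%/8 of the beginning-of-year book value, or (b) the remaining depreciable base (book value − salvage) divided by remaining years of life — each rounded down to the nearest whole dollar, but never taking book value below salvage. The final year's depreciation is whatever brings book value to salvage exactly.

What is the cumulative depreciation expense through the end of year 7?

Depreciable base = $206,382 − $16,200 = $190,182.
Year 1: DB = ⌊$206,382 × 125%/8⌋ = $32,247; SL = ⌊$190,182/8⌋ = $23,772 → take DB $32,247. Book value $174,135.
Year 2: DB = ⌊$174,135 × 125%/8⌋ = $27,208; SL = ⌊$157,935/7⌋ = $22,562 → take DB $27,208. Book value $146,927.
Year 3: DB = ⌊$146,927 × 125%/8⌋ = $22,957; SL = ⌊$130,727/6⌋ = $21,787 → take DB $22,957. Book value $123,970.
Year 4: DB = ⌊$123,970 × 125%/8⌋ = $19,370; SL = ⌊$107,770/5⌋ = $21,554 → take SL $21,554. Book value $102,416.
Year 5: DB = ⌊$102,416 × 125%/8⌋ = $16,002; SL = ⌊$86,216/4⌋ = $21,554 → take SL $21,554. Book value $80,862.
Year 6: DB = ⌊$80,862 × 125%/8⌋ = $12,634; SL = ⌊$64,662/3⌋ = $21,554 → take SL $21,554. Book value $59,308.
Year 7: DB = ⌊$59,308 × 125%/8⌋ = $9,266; SL = ⌊$43,108/2⌋ = $21,554 → take SL $21,554. Book value $37,754.
Accumulated through year 7 = $206,382 − $37,754 = $168,628.

$168,628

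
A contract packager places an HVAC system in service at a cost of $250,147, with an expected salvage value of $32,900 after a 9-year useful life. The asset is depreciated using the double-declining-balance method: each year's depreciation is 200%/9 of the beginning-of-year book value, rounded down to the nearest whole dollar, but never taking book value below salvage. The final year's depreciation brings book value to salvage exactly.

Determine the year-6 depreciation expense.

$15,822

Depreciable base = $250,147 − $32,900 = $217,247.
Year 1: ⌊$250,147 × 200%/9⌋ = $55,588. Book value $194,559.
Year 2: ⌊$194,559 × 200%/9⌋ = $43,235. Book value $151,324.
Year 3: ⌊$151,324 × 200%/9⌋ = $33,627. Book value $117,697.
Year 4: ⌊$117,697 × 200%/9⌋ = $26,154. Book value $91,543.
Year 5: ⌊$91,543 × 200%/9⌋ = $20,342. Book value $71,201.
Year 6: ⌊$71,201 × 200%/9⌋ = $15,822. Book value $55,379.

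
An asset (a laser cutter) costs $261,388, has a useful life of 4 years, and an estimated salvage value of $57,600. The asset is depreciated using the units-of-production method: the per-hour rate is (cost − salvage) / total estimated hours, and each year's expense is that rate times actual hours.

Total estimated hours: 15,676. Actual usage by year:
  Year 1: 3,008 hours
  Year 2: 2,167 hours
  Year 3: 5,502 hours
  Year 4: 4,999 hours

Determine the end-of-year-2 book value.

Depreciable base = $261,388 − $57,600 = $203,788.
Rate = $203,788 / 15,676 hours = $13 per hour.
Year 1: 3,008 × $13 = $39,104. Book value $222,284.
Year 2: 2,167 × $13 = $28,171. Book value $194,113.

$194,113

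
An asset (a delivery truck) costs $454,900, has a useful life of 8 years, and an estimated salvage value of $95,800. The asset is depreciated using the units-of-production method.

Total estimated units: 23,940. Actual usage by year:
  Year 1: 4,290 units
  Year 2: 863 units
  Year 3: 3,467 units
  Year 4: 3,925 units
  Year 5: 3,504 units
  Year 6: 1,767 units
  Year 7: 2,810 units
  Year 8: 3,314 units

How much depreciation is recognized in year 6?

Depreciable base = $454,900 − $95,800 = $359,100.
Rate = $359,100 / 23,940 units = $15 per unit.
Year 1: 4,290 × $15 = $64,350. Book value $390,550.
Year 2: 863 × $15 = $12,945. Book value $377,605.
Year 3: 3,467 × $15 = $52,005. Book value $325,600.
Year 4: 3,925 × $15 = $58,875. Book value $266,725.
Year 5: 3,504 × $15 = $52,560. Book value $214,165.
Year 6: 1,767 × $15 = $26,505. Book value $187,660.

$26,505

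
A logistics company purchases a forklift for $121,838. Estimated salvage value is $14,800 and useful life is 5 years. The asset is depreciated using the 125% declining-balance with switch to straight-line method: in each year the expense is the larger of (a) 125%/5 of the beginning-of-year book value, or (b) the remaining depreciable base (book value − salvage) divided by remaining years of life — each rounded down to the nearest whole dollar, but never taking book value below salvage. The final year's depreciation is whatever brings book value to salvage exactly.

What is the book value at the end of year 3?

$50,624

Depreciable base = $121,838 − $14,800 = $107,038.
Year 1: DB = ⌊$121,838 × 125%/5⌋ = $30,459; SL = ⌊$107,038/5⌋ = $21,407 → take DB $30,459. Book value $91,379.
Year 2: DB = ⌊$91,379 × 125%/5⌋ = $22,844; SL = ⌊$76,579/4⌋ = $19,144 → take DB $22,844. Book value $68,535.
Year 3: DB = ⌊$68,535 × 125%/5⌋ = $17,133; SL = ⌊$53,735/3⌋ = $17,911 → take SL $17,911. Book value $50,624.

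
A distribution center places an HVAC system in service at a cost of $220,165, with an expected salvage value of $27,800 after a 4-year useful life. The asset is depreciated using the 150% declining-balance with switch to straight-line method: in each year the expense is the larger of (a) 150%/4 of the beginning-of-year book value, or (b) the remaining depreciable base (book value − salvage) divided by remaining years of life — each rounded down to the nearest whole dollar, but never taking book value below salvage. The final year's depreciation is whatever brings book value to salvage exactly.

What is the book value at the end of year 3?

$53,752

Depreciable base = $220,165 − $27,800 = $192,365.
Year 1: DB = ⌊$220,165 × 150%/4⌋ = $82,561; SL = ⌊$192,365/4⌋ = $48,091 → take DB $82,561. Book value $137,604.
Year 2: DB = ⌊$137,604 × 150%/4⌋ = $51,601; SL = ⌊$109,804/3⌋ = $36,601 → take DB $51,601. Book value $86,003.
Year 3: DB = ⌊$86,003 × 150%/4⌋ = $32,251; SL = ⌊$58,203/2⌋ = $29,101 → take DB $32,251. Book value $53,752.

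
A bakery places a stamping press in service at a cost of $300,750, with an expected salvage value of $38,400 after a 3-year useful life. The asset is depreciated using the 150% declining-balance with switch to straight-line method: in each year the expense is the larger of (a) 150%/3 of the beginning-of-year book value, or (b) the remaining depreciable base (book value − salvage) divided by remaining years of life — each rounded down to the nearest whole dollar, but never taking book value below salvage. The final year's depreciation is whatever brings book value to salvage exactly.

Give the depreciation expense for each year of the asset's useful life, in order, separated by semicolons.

$150,375; $75,187; $36,788

Depreciable base = $300,750 − $38,400 = $262,350.
Year 1: DB = ⌊$300,750 × 150%/3⌋ = $150,375; SL = ⌊$262,350/3⌋ = $87,450 → take DB $150,375. Book value $150,375.
Year 2: DB = ⌊$150,375 × 150%/3⌋ = $75,187; SL = ⌊$111,975/2⌋ = $55,987 → take DB $75,187. Book value $75,188.
Year 3 (final): $75,188 − $38,400 = $36,788. Book value $38,400.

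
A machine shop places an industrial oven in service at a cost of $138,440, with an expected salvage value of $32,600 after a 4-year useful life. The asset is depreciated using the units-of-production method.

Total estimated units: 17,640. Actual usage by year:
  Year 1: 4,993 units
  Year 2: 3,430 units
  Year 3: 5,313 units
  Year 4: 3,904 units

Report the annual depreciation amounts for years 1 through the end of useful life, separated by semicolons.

$29,958; $20,580; $31,878; $23,424

Depreciable base = $138,440 − $32,600 = $105,840.
Rate = $105,840 / 17,640 units = $6 per unit.
Year 1: 4,993 × $6 = $29,958. Book value $108,482.
Year 2: 3,430 × $6 = $20,580. Book value $87,902.
Year 3: 5,313 × $6 = $31,878. Book value $56,024.
Year 4: 3,904 × $6 = $23,424. Book value $32,600.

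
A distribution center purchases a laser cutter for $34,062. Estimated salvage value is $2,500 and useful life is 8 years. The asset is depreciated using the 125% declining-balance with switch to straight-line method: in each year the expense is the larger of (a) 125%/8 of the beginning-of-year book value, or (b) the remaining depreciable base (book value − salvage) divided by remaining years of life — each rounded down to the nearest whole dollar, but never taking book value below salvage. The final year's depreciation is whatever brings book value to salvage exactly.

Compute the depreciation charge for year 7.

Depreciable base = $34,062 − $2,500 = $31,562.
Year 1: DB = ⌊$34,062 × 125%/8⌋ = $5,322; SL = ⌊$31,562/8⌋ = $3,945 → take DB $5,322. Book value $28,740.
Year 2: DB = ⌊$28,740 × 125%/8⌋ = $4,490; SL = ⌊$26,240/7⌋ = $3,748 → take DB $4,490. Book value $24,250.
Year 3: DB = ⌊$24,250 × 125%/8⌋ = $3,789; SL = ⌊$21,750/6⌋ = $3,625 → take DB $3,789. Book value $20,461.
Year 4: DB = ⌊$20,461 × 125%/8⌋ = $3,197; SL = ⌊$17,961/5⌋ = $3,592 → take SL $3,592. Book value $16,869.
Year 5: DB = ⌊$16,869 × 125%/8⌋ = $2,635; SL = ⌊$14,369/4⌋ = $3,592 → take SL $3,592. Book value $13,277.
Year 6: DB = ⌊$13,277 × 125%/8⌋ = $2,074; SL = ⌊$10,777/3⌋ = $3,592 → take SL $3,592. Book value $9,685.
Year 7: DB = ⌊$9,685 × 125%/8⌋ = $1,513; SL = ⌊$7,185/2⌋ = $3,592 → take SL $3,592. Book value $6,093.

$3,592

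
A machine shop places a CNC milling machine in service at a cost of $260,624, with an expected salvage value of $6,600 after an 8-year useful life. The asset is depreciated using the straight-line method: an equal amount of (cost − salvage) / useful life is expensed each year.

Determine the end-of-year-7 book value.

$38,353

Depreciable base = $260,624 − $6,600 = $254,024.
Annual expense = $254,024 / 8 = $31,753.
End of year 1: book value $228,871.
End of year 2: book value $197,118.
End of year 3: book value $165,365.
End of year 4: book value $133,612.
End of year 5: book value $101,859.
End of year 6: book value $70,106.
End of year 7: book value $38,353.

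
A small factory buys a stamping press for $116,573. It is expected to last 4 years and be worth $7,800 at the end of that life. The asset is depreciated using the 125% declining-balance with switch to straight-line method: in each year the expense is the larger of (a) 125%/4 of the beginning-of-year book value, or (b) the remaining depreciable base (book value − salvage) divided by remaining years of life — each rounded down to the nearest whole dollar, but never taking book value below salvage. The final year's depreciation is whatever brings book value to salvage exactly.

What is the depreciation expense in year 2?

Depreciable base = $116,573 − $7,800 = $108,773.
Year 1: DB = ⌊$116,573 × 125%/4⌋ = $36,429; SL = ⌊$108,773/4⌋ = $27,193 → take DB $36,429. Book value $80,144.
Year 2: DB = ⌊$80,144 × 125%/4⌋ = $25,045; SL = ⌊$72,344/3⌋ = $24,114 → take DB $25,045. Book value $55,099.

$25,045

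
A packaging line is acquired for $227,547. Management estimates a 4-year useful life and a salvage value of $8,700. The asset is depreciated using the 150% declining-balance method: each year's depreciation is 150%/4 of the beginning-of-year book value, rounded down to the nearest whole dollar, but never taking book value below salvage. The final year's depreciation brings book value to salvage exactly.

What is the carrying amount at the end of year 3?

Depreciable base = $227,547 − $8,700 = $218,847.
Year 1: ⌊$227,547 × 150%/4⌋ = $85,330. Book value $142,217.
Year 2: ⌊$142,217 × 150%/4⌋ = $53,331. Book value $88,886.
Year 3: ⌊$88,886 × 150%/4⌋ = $33,332. Book value $55,554.

$55,554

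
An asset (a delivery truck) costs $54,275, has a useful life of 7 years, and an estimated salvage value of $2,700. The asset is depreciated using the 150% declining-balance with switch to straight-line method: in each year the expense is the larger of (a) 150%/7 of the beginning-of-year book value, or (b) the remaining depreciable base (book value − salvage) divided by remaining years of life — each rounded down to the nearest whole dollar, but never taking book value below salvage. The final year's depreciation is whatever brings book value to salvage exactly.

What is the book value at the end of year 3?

$26,327

Depreciable base = $54,275 − $2,700 = $51,575.
Year 1: DB = ⌊$54,275 × 150%/7⌋ = $11,630; SL = ⌊$51,575/7⌋ = $7,367 → take DB $11,630. Book value $42,645.
Year 2: DB = ⌊$42,645 × 150%/7⌋ = $9,138; SL = ⌊$39,945/6⌋ = $6,657 → take DB $9,138. Book value $33,507.
Year 3: DB = ⌊$33,507 × 150%/7⌋ = $7,180; SL = ⌊$30,807/5⌋ = $6,161 → take DB $7,180. Book value $26,327.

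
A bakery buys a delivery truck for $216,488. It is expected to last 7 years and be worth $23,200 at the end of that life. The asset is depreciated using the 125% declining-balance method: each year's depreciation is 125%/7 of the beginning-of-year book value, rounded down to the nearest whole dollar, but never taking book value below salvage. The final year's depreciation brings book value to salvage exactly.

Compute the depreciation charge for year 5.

$17,600

Depreciable base = $216,488 − $23,200 = $193,288.
Year 1: ⌊$216,488 × 125%/7⌋ = $38,658. Book value $177,830.
Year 2: ⌊$177,830 × 125%/7⌋ = $31,755. Book value $146,075.
Year 3: ⌊$146,075 × 125%/7⌋ = $26,084. Book value $119,991.
Year 4: ⌊$119,991 × 125%/7⌋ = $21,426. Book value $98,565.
Year 5: ⌊$98,565 × 125%/7⌋ = $17,600. Book value $80,965.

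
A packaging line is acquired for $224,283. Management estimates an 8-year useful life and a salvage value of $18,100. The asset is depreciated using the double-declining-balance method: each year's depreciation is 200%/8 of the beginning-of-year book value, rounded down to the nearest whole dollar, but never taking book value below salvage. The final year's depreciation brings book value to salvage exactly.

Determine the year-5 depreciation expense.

$17,741

Depreciable base = $224,283 − $18,100 = $206,183.
Year 1: ⌊$224,283 × 200%/8⌋ = $56,070. Book value $168,213.
Year 2: ⌊$168,213 × 200%/8⌋ = $42,053. Book value $126,160.
Year 3: ⌊$126,160 × 200%/8⌋ = $31,540. Book value $94,620.
Year 4: ⌊$94,620 × 200%/8⌋ = $23,655. Book value $70,965.
Year 5: ⌊$70,965 × 200%/8⌋ = $17,741. Book value $53,224.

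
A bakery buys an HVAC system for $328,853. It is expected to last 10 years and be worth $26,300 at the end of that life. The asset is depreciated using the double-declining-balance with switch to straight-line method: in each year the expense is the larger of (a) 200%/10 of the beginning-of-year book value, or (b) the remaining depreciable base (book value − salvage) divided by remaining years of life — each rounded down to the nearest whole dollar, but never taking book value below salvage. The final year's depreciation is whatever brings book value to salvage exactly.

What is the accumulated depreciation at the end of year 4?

$194,153

Depreciable base = $328,853 − $26,300 = $302,553.
Year 1: DB = ⌊$328,853 × 200%/10⌋ = $65,770; SL = ⌊$302,553/10⌋ = $30,255 → take DB $65,770. Book value $263,083.
Year 2: DB = ⌊$263,083 × 200%/10⌋ = $52,616; SL = ⌊$236,783/9⌋ = $26,309 → take DB $52,616. Book value $210,467.
Year 3: DB = ⌊$210,467 × 200%/10⌋ = $42,093; SL = ⌊$184,167/8⌋ = $23,020 → take DB $42,093. Book value $168,374.
Year 4: DB = ⌊$168,374 × 200%/10⌋ = $33,674; SL = ⌊$142,074/7⌋ = $20,296 → take DB $33,674. Book value $134,700.
Accumulated through year 4 = $328,853 − $134,700 = $194,153.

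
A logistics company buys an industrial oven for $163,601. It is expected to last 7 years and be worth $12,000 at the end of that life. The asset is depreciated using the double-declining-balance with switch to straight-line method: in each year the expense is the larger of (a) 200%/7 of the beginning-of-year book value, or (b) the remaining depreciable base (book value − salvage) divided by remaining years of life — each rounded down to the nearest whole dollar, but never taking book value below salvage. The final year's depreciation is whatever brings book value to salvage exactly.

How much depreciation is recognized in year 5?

$12,168

Depreciable base = $163,601 − $12,000 = $151,601.
Year 1: DB = ⌊$163,601 × 200%/7⌋ = $46,743; SL = ⌊$151,601/7⌋ = $21,657 → take DB $46,743. Book value $116,858.
Year 2: DB = ⌊$116,858 × 200%/7⌋ = $33,388; SL = ⌊$104,858/6⌋ = $17,476 → take DB $33,388. Book value $83,470.
Year 3: DB = ⌊$83,470 × 200%/7⌋ = $23,848; SL = ⌊$71,470/5⌋ = $14,294 → take DB $23,848. Book value $59,622.
Year 4: DB = ⌊$59,622 × 200%/7⌋ = $17,034; SL = ⌊$47,622/4⌋ = $11,905 → take DB $17,034. Book value $42,588.
Year 5: DB = ⌊$42,588 × 200%/7⌋ = $12,168; SL = ⌊$30,588/3⌋ = $10,196 → take DB $12,168. Book value $30,420.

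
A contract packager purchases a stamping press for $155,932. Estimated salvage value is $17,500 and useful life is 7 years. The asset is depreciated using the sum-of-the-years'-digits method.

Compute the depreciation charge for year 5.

$14,832

Depreciable base = $155,932 − $17,500 = $138,432.
Sum of the years' digits = 7+6+5+4+3+2+1 = 28.
Year 1: $138,432 × 7/28 = $34,608. Book value $121,324.
Year 2: $138,432 × 6/28 = $29,664. Book value $91,660.
Year 3: $138,432 × 5/28 = $24,720. Book value $66,940.
Year 4: $138,432 × 4/28 = $19,776. Book value $47,164.
Year 5: $138,432 × 3/28 = $14,832. Book value $32,332.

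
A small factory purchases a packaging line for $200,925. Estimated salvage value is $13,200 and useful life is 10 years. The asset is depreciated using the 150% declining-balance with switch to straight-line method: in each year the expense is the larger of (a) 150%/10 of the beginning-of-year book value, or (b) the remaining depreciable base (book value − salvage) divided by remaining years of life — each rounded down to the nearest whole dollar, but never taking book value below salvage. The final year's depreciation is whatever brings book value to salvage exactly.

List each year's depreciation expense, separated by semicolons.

$30,138; $25,618; $21,775; $18,509; $15,732; $15,190; $15,190; $15,191; $15,191; $15,191

Depreciable base = $200,925 − $13,200 = $187,725.
Year 1: DB = ⌊$200,925 × 150%/10⌋ = $30,138; SL = ⌊$187,725/10⌋ = $18,772 → take DB $30,138. Book value $170,787.
Year 2: DB = ⌊$170,787 × 150%/10⌋ = $25,618; SL = ⌊$157,587/9⌋ = $17,509 → take DB $25,618. Book value $145,169.
Year 3: DB = ⌊$145,169 × 150%/10⌋ = $21,775; SL = ⌊$131,969/8⌋ = $16,496 → take DB $21,775. Book value $123,394.
Year 4: DB = ⌊$123,394 × 150%/10⌋ = $18,509; SL = ⌊$110,194/7⌋ = $15,742 → take DB $18,509. Book value $104,885.
Year 5: DB = ⌊$104,885 × 150%/10⌋ = $15,732; SL = ⌊$91,685/6⌋ = $15,280 → take DB $15,732. Book value $89,153.
Year 6: DB = ⌊$89,153 × 150%/10⌋ = $13,372; SL = ⌊$75,953/5⌋ = $15,190 → take SL $15,190. Book value $73,963.
Year 7: DB = ⌊$73,963 × 150%/10⌋ = $11,094; SL = ⌊$60,763/4⌋ = $15,190 → take SL $15,190. Book value $58,773.
Year 8: DB = ⌊$58,773 × 150%/10⌋ = $8,815; SL = ⌊$45,573/3⌋ = $15,191 → take SL $15,191. Book value $43,582.
Year 9: DB = ⌊$43,582 × 150%/10⌋ = $6,537; SL = ⌊$30,382/2⌋ = $15,191 → take SL $15,191. Book value $28,391.
Year 10 (final): $28,391 − $13,200 = $15,191. Book value $13,200.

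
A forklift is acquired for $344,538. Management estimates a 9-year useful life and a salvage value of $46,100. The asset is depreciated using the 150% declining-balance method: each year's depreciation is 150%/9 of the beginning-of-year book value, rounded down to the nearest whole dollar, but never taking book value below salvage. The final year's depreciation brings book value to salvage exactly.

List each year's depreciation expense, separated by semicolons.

$57,423; $47,852; $39,877; $33,231; $27,692; $23,077; $19,231; $16,025; $34,030

Depreciable base = $344,538 − $46,100 = $298,438.
Year 1: ⌊$344,538 × 150%/9⌋ = $57,423. Book value $287,115.
Year 2: ⌊$287,115 × 150%/9⌋ = $47,852. Book value $239,263.
Year 3: ⌊$239,263 × 150%/9⌋ = $39,877. Book value $199,386.
Year 4: ⌊$199,386 × 150%/9⌋ = $33,231. Book value $166,155.
Year 5: ⌊$166,155 × 150%/9⌋ = $27,692. Book value $138,463.
Year 6: ⌊$138,463 × 150%/9⌋ = $23,077. Book value $115,386.
Year 7: ⌊$115,386 × 150%/9⌋ = $19,231. Book value $96,155.
Year 8: ⌊$96,155 × 150%/9⌋ = $16,025. Book value $80,130.
Year 9 (final): $80,130 − $46,100 = $34,030. Book value $46,100.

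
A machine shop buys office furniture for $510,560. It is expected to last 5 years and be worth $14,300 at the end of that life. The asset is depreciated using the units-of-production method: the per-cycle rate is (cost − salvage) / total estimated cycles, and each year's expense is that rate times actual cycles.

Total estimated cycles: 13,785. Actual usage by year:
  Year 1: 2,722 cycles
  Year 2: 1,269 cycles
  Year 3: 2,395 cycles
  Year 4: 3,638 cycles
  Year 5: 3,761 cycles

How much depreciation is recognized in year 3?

Depreciable base = $510,560 − $14,300 = $496,260.
Rate = $496,260 / 13,785 cycles = $36 per cycle.
Year 1: 2,722 × $36 = $97,992. Book value $412,568.
Year 2: 1,269 × $36 = $45,684. Book value $366,884.
Year 3: 2,395 × $36 = $86,220. Book value $280,664.

$86,220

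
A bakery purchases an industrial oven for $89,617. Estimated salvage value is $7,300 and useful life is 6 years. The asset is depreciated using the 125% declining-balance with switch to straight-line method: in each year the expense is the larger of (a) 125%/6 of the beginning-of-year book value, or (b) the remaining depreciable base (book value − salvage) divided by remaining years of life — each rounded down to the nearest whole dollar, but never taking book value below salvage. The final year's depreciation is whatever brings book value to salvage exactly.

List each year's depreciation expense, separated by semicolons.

Depreciable base = $89,617 − $7,300 = $82,317.
Year 1: DB = ⌊$89,617 × 125%/6⌋ = $18,670; SL = ⌊$82,317/6⌋ = $13,719 → take DB $18,670. Book value $70,947.
Year 2: DB = ⌊$70,947 × 125%/6⌋ = $14,780; SL = ⌊$63,647/5⌋ = $12,729 → take DB $14,780. Book value $56,167.
Year 3: DB = ⌊$56,167 × 125%/6⌋ = $11,701; SL = ⌊$48,867/4⌋ = $12,216 → take SL $12,216. Book value $43,951.
Year 4: DB = ⌊$43,951 × 125%/6⌋ = $9,156; SL = ⌊$36,651/3⌋ = $12,217 → take SL $12,217. Book value $31,734.
Year 5: DB = ⌊$31,734 × 125%/6⌋ = $6,611; SL = ⌊$24,434/2⌋ = $12,217 → take SL $12,217. Book value $19,517.
Year 6 (final): $19,517 − $7,300 = $12,217. Book value $7,300.

$18,670; $14,780; $12,216; $12,217; $12,217; $12,217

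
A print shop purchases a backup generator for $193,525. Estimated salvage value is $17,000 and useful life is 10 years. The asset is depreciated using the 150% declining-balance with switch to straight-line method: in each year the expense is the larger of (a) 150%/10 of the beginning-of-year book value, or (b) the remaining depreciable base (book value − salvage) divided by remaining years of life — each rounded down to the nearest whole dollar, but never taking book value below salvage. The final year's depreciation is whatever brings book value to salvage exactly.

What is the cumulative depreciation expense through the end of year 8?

$148,977

Depreciable base = $193,525 − $17,000 = $176,525.
Year 1: DB = ⌊$193,525 × 150%/10⌋ = $29,028; SL = ⌊$176,525/10⌋ = $17,652 → take DB $29,028. Book value $164,497.
Year 2: DB = ⌊$164,497 × 150%/10⌋ = $24,674; SL = ⌊$147,497/9⌋ = $16,388 → take DB $24,674. Book value $139,823.
Year 3: DB = ⌊$139,823 × 150%/10⌋ = $20,973; SL = ⌊$122,823/8⌋ = $15,352 → take DB $20,973. Book value $118,850.
Year 4: DB = ⌊$118,850 × 150%/10⌋ = $17,827; SL = ⌊$101,850/7⌋ = $14,550 → take DB $17,827. Book value $101,023.
Year 5: DB = ⌊$101,023 × 150%/10⌋ = $15,153; SL = ⌊$84,023/6⌋ = $14,003 → take DB $15,153. Book value $85,870.
Year 6: DB = ⌊$85,870 × 150%/10⌋ = $12,880; SL = ⌊$68,870/5⌋ = $13,774 → take SL $13,774. Book value $72,096.
Year 7: DB = ⌊$72,096 × 150%/10⌋ = $10,814; SL = ⌊$55,096/4⌋ = $13,774 → take SL $13,774. Book value $58,322.
Year 8: DB = ⌊$58,322 × 150%/10⌋ = $8,748; SL = ⌊$41,322/3⌋ = $13,774 → take SL $13,774. Book value $44,548.
Accumulated through year 8 = $193,525 − $44,548 = $148,977.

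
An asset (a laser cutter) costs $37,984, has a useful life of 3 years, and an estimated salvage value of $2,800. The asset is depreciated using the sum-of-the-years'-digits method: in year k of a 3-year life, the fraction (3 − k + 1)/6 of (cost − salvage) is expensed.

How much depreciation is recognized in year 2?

$11,728

Depreciable base = $37,984 − $2,800 = $35,184.
Sum of the years' digits = 3+2+1 = 6.
Year 1: $35,184 × 3/6 = $17,592. Book value $20,392.
Year 2: $35,184 × 2/6 = $11,728. Book value $8,664.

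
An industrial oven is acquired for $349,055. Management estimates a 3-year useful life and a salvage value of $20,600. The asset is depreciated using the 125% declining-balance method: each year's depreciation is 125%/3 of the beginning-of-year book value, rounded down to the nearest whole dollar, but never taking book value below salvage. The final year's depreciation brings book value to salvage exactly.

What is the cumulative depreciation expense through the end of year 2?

Depreciable base = $349,055 − $20,600 = $328,455.
Year 1: ⌊$349,055 × 125%/3⌋ = $145,439. Book value $203,616.
Year 2: ⌊$203,616 × 125%/3⌋ = $84,840. Book value $118,776.
Accumulated through year 2 = $349,055 − $118,776 = $230,279.

$230,279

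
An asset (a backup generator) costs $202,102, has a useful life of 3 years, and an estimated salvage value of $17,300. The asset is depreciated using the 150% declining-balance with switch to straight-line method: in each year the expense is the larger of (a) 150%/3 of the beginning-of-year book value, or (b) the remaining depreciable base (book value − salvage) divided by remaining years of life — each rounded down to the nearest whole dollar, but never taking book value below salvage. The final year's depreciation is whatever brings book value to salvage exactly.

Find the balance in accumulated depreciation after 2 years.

Depreciable base = $202,102 − $17,300 = $184,802.
Year 1: DB = ⌊$202,102 × 150%/3⌋ = $101,051; SL = ⌊$184,802/3⌋ = $61,600 → take DB $101,051. Book value $101,051.
Year 2: DB = ⌊$101,051 × 150%/3⌋ = $50,525; SL = ⌊$83,751/2⌋ = $41,875 → take DB $50,525. Book value $50,526.
Accumulated through year 2 = $202,102 − $50,526 = $151,576.

$151,576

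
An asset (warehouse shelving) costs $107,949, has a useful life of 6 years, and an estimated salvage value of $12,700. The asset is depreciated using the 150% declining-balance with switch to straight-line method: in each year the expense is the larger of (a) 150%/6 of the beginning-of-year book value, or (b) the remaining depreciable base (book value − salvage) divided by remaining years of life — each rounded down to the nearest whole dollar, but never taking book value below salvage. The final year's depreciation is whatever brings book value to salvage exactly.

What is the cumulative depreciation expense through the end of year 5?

Depreciable base = $107,949 − $12,700 = $95,249.
Year 1: DB = ⌊$107,949 × 150%/6⌋ = $26,987; SL = ⌊$95,249/6⌋ = $15,874 → take DB $26,987. Book value $80,962.
Year 2: DB = ⌊$80,962 × 150%/6⌋ = $20,240; SL = ⌊$68,262/5⌋ = $13,652 → take DB $20,240. Book value $60,722.
Year 3: DB = ⌊$60,722 × 150%/6⌋ = $15,180; SL = ⌊$48,022/4⌋ = $12,005 → take DB $15,180. Book value $45,542.
Year 4: DB = ⌊$45,542 × 150%/6⌋ = $11,385; SL = ⌊$32,842/3⌋ = $10,947 → take DB $11,385. Book value $34,157.
Year 5: DB = ⌊$34,157 × 150%/6⌋ = $8,539; SL = ⌊$21,457/2⌋ = $10,728 → take SL $10,728. Book value $23,429.
Accumulated through year 5 = $107,949 − $23,429 = $84,520.

$84,520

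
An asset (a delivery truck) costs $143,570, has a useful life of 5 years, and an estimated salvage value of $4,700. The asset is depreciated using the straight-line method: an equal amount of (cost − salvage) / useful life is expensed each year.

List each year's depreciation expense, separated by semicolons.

Depreciable base = $143,570 − $4,700 = $138,870.
Annual expense = $138,870 / 5 = $27,774.
End of year 1: book value $115,796.
End of year 2: book value $88,022.
End of year 3: book value $60,248.
End of year 4: book value $32,474.
End of year 5: book value $4,700.

$27,774; $27,774; $27,774; $27,774; $27,774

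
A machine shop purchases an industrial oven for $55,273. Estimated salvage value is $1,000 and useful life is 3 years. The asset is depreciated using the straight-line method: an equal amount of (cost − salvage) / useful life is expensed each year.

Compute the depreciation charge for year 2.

$18,091

Depreciable base = $55,273 − $1,000 = $54,273.
Annual expense = $54,273 / 3 = $18,091.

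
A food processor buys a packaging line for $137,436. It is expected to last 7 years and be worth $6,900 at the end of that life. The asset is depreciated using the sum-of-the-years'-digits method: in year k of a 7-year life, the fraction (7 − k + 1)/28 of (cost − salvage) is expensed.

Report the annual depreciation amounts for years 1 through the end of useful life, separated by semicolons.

$32,634; $27,972; $23,310; $18,648; $13,986; $9,324; $4,662

Depreciable base = $137,436 − $6,900 = $130,536.
Sum of the years' digits = 7+6+5+4+3+2+1 = 28.
Year 1: $130,536 × 7/28 = $32,634. Book value $104,802.
Year 2: $130,536 × 6/28 = $27,972. Book value $76,830.
Year 3: $130,536 × 5/28 = $23,310. Book value $53,520.
Year 4: $130,536 × 4/28 = $18,648. Book value $34,872.
Year 5: $130,536 × 3/28 = $13,986. Book value $20,886.
Year 6: $130,536 × 2/28 = $9,324. Book value $11,562.
Year 7: $130,536 × 1/28 = $4,662. Book value $6,900.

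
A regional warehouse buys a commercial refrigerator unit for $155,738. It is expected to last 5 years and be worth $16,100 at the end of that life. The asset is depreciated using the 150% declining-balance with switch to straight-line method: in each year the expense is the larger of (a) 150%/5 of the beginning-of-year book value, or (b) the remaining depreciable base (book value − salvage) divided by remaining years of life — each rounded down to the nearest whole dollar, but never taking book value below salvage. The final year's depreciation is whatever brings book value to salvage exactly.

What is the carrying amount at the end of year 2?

$76,312

Depreciable base = $155,738 − $16,100 = $139,638.
Year 1: DB = ⌊$155,738 × 150%/5⌋ = $46,721; SL = ⌊$139,638/5⌋ = $27,927 → take DB $46,721. Book value $109,017.
Year 2: DB = ⌊$109,017 × 150%/5⌋ = $32,705; SL = ⌊$92,917/4⌋ = $23,229 → take DB $32,705. Book value $76,312.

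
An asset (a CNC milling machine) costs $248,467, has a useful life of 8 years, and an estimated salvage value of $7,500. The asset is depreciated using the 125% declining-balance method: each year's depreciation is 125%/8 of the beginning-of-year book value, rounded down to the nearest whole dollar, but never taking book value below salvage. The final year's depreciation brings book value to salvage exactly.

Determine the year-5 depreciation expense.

$19,676

Depreciable base = $248,467 − $7,500 = $240,967.
Year 1: ⌊$248,467 × 125%/8⌋ = $38,822. Book value $209,645.
Year 2: ⌊$209,645 × 125%/8⌋ = $32,757. Book value $176,888.
Year 3: ⌊$176,888 × 125%/8⌋ = $27,638. Book value $149,250.
Year 4: ⌊$149,250 × 125%/8⌋ = $23,320. Book value $125,930.
Year 5: ⌊$125,930 × 125%/8⌋ = $19,676. Book value $106,254.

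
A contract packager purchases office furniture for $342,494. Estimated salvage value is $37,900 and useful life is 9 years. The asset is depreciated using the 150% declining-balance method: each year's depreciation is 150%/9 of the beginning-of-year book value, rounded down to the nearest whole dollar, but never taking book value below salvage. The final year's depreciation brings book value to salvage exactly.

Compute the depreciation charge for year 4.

$33,034

Depreciable base = $342,494 − $37,900 = $304,594.
Year 1: ⌊$342,494 × 150%/9⌋ = $57,082. Book value $285,412.
Year 2: ⌊$285,412 × 150%/9⌋ = $47,568. Book value $237,844.
Year 3: ⌊$237,844 × 150%/9⌋ = $39,640. Book value $198,204.
Year 4: ⌊$198,204 × 150%/9⌋ = $33,034. Book value $165,170.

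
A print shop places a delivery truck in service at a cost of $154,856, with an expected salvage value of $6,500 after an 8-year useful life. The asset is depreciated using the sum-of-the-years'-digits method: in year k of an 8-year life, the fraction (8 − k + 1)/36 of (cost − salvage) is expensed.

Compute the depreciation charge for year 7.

$8,242

Depreciable base = $154,856 − $6,500 = $148,356.
Sum of the years' digits = 8+7+6+5+4+3+2+1 = 36.
Year 1: $148,356 × 8/36 = $32,968. Book value $121,888.
Year 2: $148,356 × 7/36 = $28,847. Book value $93,041.
Year 3: $148,356 × 6/36 = $24,726. Book value $68,315.
Year 4: $148,356 × 5/36 = $20,605. Book value $47,710.
Year 5: $148,356 × 4/36 = $16,484. Book value $31,226.
Year 6: $148,356 × 3/36 = $12,363. Book value $18,863.
Year 7: $148,356 × 2/36 = $8,242. Book value $10,621.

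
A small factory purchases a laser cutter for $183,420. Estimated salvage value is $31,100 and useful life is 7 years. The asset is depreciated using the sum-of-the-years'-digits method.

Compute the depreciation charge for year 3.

Depreciable base = $183,420 − $31,100 = $152,320.
Sum of the years' digits = 7+6+5+4+3+2+1 = 28.
Year 1: $152,320 × 7/28 = $38,080. Book value $145,340.
Year 2: $152,320 × 6/28 = $32,640. Book value $112,700.
Year 3: $152,320 × 5/28 = $27,200. Book value $85,500.

$27,200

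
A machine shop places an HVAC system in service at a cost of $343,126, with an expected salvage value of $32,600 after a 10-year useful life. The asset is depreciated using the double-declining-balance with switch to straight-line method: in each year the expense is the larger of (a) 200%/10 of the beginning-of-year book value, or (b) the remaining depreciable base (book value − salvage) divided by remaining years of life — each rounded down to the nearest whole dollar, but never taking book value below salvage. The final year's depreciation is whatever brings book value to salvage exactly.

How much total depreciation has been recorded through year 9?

$298,042

Depreciable base = $343,126 − $32,600 = $310,526.
Year 1: DB = ⌊$343,126 × 200%/10⌋ = $68,625; SL = ⌊$310,526/10⌋ = $31,052 → take DB $68,625. Book value $274,501.
Year 2: DB = ⌊$274,501 × 200%/10⌋ = $54,900; SL = ⌊$241,901/9⌋ = $26,877 → take DB $54,900. Book value $219,601.
Year 3: DB = ⌊$219,601 × 200%/10⌋ = $43,920; SL = ⌊$187,001/8⌋ = $23,375 → take DB $43,920. Book value $175,681.
Year 4: DB = ⌊$175,681 × 200%/10⌋ = $35,136; SL = ⌊$143,081/7⌋ = $20,440 → take DB $35,136. Book value $140,545.
Year 5: DB = ⌊$140,545 × 200%/10⌋ = $28,109; SL = ⌊$107,945/6⌋ = $17,990 → take DB $28,109. Book value $112,436.
Year 6: DB = ⌊$112,436 × 200%/10⌋ = $22,487; SL = ⌊$79,836/5⌋ = $15,967 → take DB $22,487. Book value $89,949.
Year 7: DB = ⌊$89,949 × 200%/10⌋ = $17,989; SL = ⌊$57,349/4⌋ = $14,337 → take DB $17,989. Book value $71,960.
Year 8: DB = ⌊$71,960 × 200%/10⌋ = $14,392; SL = ⌊$39,360/3⌋ = $13,120 → take DB $14,392. Book value $57,568.
Year 9: DB = ⌊$57,568 × 200%/10⌋ = $11,513; SL = ⌊$24,968/2⌋ = $12,484 → take SL $12,484. Book value $45,084.
Accumulated through year 9 = $343,126 − $45,084 = $298,042.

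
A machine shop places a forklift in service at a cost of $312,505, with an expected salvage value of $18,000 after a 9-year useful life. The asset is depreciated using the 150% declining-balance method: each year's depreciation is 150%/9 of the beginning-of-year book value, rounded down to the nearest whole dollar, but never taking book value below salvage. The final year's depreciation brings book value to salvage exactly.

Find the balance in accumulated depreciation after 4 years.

Depreciable base = $312,505 − $18,000 = $294,505.
Year 1: ⌊$312,505 × 150%/9⌋ = $52,084. Book value $260,421.
Year 2: ⌊$260,421 × 150%/9⌋ = $43,403. Book value $217,018.
Year 3: ⌊$217,018 × 150%/9⌋ = $36,169. Book value $180,849.
Year 4: ⌊$180,849 × 150%/9⌋ = $30,141. Book value $150,708.
Accumulated through year 4 = $312,505 − $150,708 = $161,797.

$161,797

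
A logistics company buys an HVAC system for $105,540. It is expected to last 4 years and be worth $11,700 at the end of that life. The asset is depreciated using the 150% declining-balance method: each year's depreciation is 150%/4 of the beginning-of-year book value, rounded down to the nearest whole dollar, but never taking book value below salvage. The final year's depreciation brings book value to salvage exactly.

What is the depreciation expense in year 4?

$14,067

Depreciable base = $105,540 − $11,700 = $93,840.
Year 1: ⌊$105,540 × 150%/4⌋ = $39,577. Book value $65,963.
Year 2: ⌊$65,963 × 150%/4⌋ = $24,736. Book value $41,227.
Year 3: ⌊$41,227 × 150%/4⌋ = $15,460. Book value $25,767.
Year 4 (final): $25,767 − $11,700 = $14,067. Book value $11,700.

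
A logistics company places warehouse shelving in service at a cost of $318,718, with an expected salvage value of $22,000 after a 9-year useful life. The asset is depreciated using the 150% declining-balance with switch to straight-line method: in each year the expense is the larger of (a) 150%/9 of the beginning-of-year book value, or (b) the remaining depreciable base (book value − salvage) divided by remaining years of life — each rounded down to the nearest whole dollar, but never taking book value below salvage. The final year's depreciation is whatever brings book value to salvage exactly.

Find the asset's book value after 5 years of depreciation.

$127,364

Depreciable base = $318,718 − $22,000 = $296,718.
Year 1: DB = ⌊$318,718 × 150%/9⌋ = $53,119; SL = ⌊$296,718/9⌋ = $32,968 → take DB $53,119. Book value $265,599.
Year 2: DB = ⌊$265,599 × 150%/9⌋ = $44,266; SL = ⌊$243,599/8⌋ = $30,449 → take DB $44,266. Book value $221,333.
Year 3: DB = ⌊$221,333 × 150%/9⌋ = $36,888; SL = ⌊$199,333/7⌋ = $28,476 → take DB $36,888. Book value $184,445.
Year 4: DB = ⌊$184,445 × 150%/9⌋ = $30,740; SL = ⌊$162,445/6⌋ = $27,074 → take DB $30,740. Book value $153,705.
Year 5: DB = ⌊$153,705 × 150%/9⌋ = $25,617; SL = ⌊$131,705/5⌋ = $26,341 → take SL $26,341. Book value $127,364.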